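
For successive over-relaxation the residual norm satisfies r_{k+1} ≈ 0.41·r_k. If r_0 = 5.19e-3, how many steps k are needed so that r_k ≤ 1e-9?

After k steps, r_k ≈ 5.19e-3·0.41^k.
Need 0.41^k ≤ 1e-9/5.19e-3 = 1.92678e-07.
k ≥ ln(1.92678e-07)/ln(0.41) = -15.4622/-0.89160 = 17.342.
Smallest integer k = 18.

18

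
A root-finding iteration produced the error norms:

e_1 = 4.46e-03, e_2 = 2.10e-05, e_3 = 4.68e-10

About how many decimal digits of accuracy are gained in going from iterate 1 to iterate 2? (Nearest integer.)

2

Digits gained ≈ log₁₀(e_1/e_2) = log₁₀(4.46e-03/2.10e-05) = log₁₀(212.381) ≈ 2.327.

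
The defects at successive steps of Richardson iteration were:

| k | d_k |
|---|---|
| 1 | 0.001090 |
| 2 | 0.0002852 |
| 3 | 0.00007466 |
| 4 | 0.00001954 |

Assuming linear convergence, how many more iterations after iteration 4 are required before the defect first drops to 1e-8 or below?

6

Rate ρ ≈ d_4/d_3 = 0.00001954/0.00007466 = 0.2617.
After j more steps, d_{4+j} ≈ 0.00001954·ρ^j; need ρ^j ≤ 1e-8/0.00001954 = 0.000511771.
j ≥ ln(0.000511771)/ln(0.2617) = -7.5776/-1.34056 = 5.653.
So 6 more iterations are needed.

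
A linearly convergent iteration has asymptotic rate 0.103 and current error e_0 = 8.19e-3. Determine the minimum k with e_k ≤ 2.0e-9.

7

After k steps, e_k ≈ 8.19e-3·0.103^k.
Need 0.103^k ≤ 2.0e-9/8.19e-3 = 2.442e-07.
k ≥ ln(2.442e-07)/ln(0.103) = -15.2253/-2.27303 = 6.698.
Smallest integer k = 7.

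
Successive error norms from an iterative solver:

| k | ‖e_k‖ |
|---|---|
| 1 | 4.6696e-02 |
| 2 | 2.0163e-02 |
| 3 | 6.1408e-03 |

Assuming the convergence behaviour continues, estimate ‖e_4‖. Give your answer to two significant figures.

First estimate the order: p ≈ ln(‖e_3‖/‖e_2‖) / ln(‖e_2‖/‖e_1‖) = ln(6.1408e-03/2.0163e-02)/ln(2.0163e-02/4.6696e-02) = ln(0.304558)/ln(0.431793) ≈ 1.4157.
Then ‖e_4‖ ≈ ‖e_3‖·(‖e_3‖/‖e_2‖)^p = 6.1408e-03·(0.304558)^1.4157 = 6.1408e-03·0.185794 ≈ 0.001141.

1.1e-3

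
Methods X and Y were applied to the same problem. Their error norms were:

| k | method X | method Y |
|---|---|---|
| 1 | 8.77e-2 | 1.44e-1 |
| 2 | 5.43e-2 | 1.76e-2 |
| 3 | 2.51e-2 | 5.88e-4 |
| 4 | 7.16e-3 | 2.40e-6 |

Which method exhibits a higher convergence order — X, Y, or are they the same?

same

Method X: p ≈ ln(7.16e-3/2.51e-2)/ln(2.51e-2/5.43e-2) ≈ 1.63.
Method Y: p ≈ ln(2.40e-6/5.88e-4)/ln(5.88e-4/1.76e-2) ≈ 1.62.
Both orders ≈ 1.6 — effectively the same.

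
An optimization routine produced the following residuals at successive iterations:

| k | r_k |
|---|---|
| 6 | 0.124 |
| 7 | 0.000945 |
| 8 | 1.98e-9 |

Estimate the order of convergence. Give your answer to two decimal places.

p ≈ ln(r_8/r_7) / ln(r_7/r_6)
  = ln(1.98e-9/0.000945) / ln(0.000945/0.124)
  = ln(2.09524e-06) / ln(0.00762097)
  = -13.07584 / -4.87685 ≈ 2.68121

2.68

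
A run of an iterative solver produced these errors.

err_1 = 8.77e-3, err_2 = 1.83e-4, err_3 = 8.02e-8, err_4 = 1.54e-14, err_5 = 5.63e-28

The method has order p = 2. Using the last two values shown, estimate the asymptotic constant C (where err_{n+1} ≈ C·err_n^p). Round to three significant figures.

2.37

C ≈ err_5 / err_4^2
  = 5.63e-28 / (1.54e-14)^2
  = 5.63e-28 / 2.3716e-28 ≈ 2.3739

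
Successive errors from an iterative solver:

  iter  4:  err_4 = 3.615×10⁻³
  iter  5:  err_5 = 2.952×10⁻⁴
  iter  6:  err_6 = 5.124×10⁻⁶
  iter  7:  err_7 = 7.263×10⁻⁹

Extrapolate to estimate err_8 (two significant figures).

1.8e-13

First estimate the order: p ≈ ln(err_7/err_6) / ln(err_6/err_5) = ln(7.263×10⁻⁹/5.124×10⁻⁶)/ln(5.124×10⁻⁶/2.952×10⁻⁴) = ln(0.00141745)/ln(0.0173577) ≈ 1.6180.
Then err_8 ≈ err_7·(err_7/err_6)^p = 7.263×10⁻⁹·(0.00141745)^1.6180 = 7.263×10⁻⁹·2.46116e-05 ≈ 1.788e-13.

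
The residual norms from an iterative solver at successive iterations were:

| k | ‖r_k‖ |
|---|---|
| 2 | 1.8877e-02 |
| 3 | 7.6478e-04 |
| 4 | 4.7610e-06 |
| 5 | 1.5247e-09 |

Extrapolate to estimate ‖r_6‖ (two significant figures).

First estimate the order: p ≈ ln(‖r_5‖/‖r_4‖) / ln(‖r_4‖/‖r_3‖) = ln(1.5247e-09/4.7610e-06)/ln(4.7610e-06/7.6478e-04) = ln(0.000320248)/ln(0.00622532) ≈ 1.5842.
Then ‖r_6‖ ≈ ‖r_5‖·(‖r_5‖/‖r_4‖)^p = 1.5247e-09·(0.000320248)^1.5842 = 1.5247e-09·2.91066e-06 ≈ 4.438e-15.

4.4e-15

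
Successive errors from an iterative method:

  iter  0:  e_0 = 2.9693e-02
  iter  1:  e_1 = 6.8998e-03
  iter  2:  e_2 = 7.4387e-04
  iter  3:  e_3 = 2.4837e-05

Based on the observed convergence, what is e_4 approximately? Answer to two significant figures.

First estimate the order: p ≈ ln(e_3/e_2) / ln(e_2/e_1) = ln(2.4837e-05/7.4387e-04)/ln(7.4387e-04/6.8998e-03) = ln(0.0333889)/ln(0.10781) ≈ 1.5262.
Then e_4 ≈ e_3·(e_3/e_2)^p = 2.4837e-05·(0.0333889)^1.5262 = 2.4837e-05·0.00558112 ≈ 1.386e-07.

1.4e-7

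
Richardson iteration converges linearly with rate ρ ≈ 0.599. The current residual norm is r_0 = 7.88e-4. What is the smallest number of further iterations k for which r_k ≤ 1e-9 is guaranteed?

After k steps, r_k ≈ 7.88e-4·0.599^k.
Need 0.599^k ≤ 1e-9/7.88e-4 = 1.26904e-06.
k ≥ ln(1.26904e-06)/ln(0.599) = -13.5772/-0.51249 = 26.493.
Smallest integer k = 27.

27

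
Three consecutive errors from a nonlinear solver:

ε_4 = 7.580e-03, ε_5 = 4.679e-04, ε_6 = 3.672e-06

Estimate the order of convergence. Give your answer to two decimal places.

p ≈ ln(ε_6/ε_5) / ln(ε_5/ε_4)
  = ln(3.672e-06/4.679e-04) / ln(4.679e-04/7.580e-03)
  = ln(0.00784783) / ln(0.0617282)
  = -4.84752 / -2.78501 ≈ 1.74058

1.74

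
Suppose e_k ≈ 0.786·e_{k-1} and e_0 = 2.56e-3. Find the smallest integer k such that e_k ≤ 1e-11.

81

After k steps, e_k ≈ 2.56e-3·0.786^k.
Need 0.786^k ≤ 1e-11/2.56e-3 = 3.90625e-09.
k ≥ ln(3.90625e-09)/ln(0.786) = -19.3607/-0.24080 = 80.402.
Smallest integer k = 81.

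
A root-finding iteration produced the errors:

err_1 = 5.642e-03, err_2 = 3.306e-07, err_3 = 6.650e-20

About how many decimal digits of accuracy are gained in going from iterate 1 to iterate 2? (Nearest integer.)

Digits gained ≈ log₁₀(err_1/err_2) = log₁₀(5.642e-03/3.306e-07) = log₁₀(17065.9) ≈ 4.232.

4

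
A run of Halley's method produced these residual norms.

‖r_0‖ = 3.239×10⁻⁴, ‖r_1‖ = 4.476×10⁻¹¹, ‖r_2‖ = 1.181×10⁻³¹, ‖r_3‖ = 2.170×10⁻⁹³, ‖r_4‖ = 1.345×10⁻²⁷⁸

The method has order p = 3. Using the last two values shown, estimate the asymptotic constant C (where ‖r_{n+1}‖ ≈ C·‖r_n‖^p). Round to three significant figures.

1.32

C ≈ ‖r_4‖ / ‖r_3‖^3
  = 1.345×10⁻²⁷⁸ / (2.170×10⁻⁹³)^3
  = 1.345×10⁻²⁷⁸ / 1.02183e-278 ≈ 1.3163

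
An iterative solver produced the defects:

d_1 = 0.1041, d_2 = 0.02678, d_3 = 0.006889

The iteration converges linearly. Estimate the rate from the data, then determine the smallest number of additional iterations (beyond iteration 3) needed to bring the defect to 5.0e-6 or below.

6

Rate ρ ≈ d_3/d_2 = 0.006889/0.02678 = 0.2572.
After j more steps, d_{3+j} ≈ 0.006889·ρ^j; need ρ^j ≤ 5.0e-6/0.006889 = 0.000725795.
j ≥ ln(0.000725795)/ln(0.2572) = -7.2282/-1.35790 = 5.323.
So 6 more iterations are needed.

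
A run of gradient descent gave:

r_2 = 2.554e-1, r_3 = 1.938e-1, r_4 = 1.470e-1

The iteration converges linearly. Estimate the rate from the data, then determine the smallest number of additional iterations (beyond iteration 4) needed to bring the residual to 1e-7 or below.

Rate ρ ≈ r_4/r_3 = 1.470e-1/1.938e-1 = 0.7585.
After j more steps, r_{4+j} ≈ 1.470e-1·ρ^j; need ρ^j ≤ 1e-7/1.470e-1 = 6.80272e-07.
j ≥ ln(6.80272e-07)/ln(0.7585) = -14.2008/-0.27641 = 51.376.
So 52 more iterations are needed.

52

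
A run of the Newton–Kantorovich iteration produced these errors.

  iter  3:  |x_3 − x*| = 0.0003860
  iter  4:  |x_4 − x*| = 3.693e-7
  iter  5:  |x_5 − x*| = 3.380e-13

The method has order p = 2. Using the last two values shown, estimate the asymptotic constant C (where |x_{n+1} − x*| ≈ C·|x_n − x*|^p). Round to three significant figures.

2.48

C ≈ |x_5 − x*| / |x_4 − x*|^2
  = 3.380e-13 / (3.693e-7)^2
  = 3.380e-13 / 1.36382e-13 ≈ 2.4783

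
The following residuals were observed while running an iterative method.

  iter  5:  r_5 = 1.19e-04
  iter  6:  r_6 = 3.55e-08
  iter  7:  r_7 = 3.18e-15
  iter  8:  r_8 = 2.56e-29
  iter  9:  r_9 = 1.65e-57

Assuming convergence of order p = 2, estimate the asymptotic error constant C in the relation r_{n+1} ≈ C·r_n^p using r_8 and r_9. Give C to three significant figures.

C ≈ r_9 / r_8^2
  = 1.65e-57 / (2.56e-29)^2
  = 1.65e-57 / 6.5536e-58 ≈ 2.5177

2.52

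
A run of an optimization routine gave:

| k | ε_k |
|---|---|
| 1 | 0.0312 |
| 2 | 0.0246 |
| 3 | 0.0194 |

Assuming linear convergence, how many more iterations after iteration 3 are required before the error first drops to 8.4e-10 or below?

Rate ρ ≈ ε_3/ε_2 = 0.0194/0.0246 = 0.7886.
After j more steps, ε_{3+j} ≈ 0.0194·ρ^j; need ρ^j ≤ 8.4e-10/0.0194 = 4.3299e-08.
j ≥ ln(4.3299e-08)/ln(0.7886) = -16.9551/-0.23750 = 71.390.
So 72 more iterations are needed.

72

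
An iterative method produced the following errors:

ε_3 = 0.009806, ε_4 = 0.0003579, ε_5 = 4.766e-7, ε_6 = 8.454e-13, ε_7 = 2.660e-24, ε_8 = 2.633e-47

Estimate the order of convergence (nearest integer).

Consecutive ratios: ε_8/ε_7 = 2.633e-47/2.660e-24 = 9.8985e-24, ε_7/ε_6 = 2.660e-24/8.454e-13 = 3.14644e-12.
p ≈ ln(9.8985e-24)/ln(3.14644e-12) = -52.9697/-26.4847 ≈ 2.00.
So the convergence is quadratic (order 2).

2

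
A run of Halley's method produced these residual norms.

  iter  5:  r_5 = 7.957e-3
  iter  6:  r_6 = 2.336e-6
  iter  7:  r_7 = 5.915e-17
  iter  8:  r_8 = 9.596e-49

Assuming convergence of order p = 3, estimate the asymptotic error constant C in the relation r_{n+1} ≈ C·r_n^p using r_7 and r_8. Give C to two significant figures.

4.6

C ≈ r_8 / r_7^3
  = 9.596e-49 / (5.915e-17)^3
  = 9.596e-49 / 2.06949e-49 ≈ 4.6369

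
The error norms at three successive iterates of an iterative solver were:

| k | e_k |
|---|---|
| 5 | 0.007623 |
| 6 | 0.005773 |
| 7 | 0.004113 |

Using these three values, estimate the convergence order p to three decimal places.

p ≈ ln(e_7/e_6) / ln(e_6/e_5)
  = ln(0.004113/0.005773) / ln(0.005773/0.007623)
  = ln(0.712455) / ln(0.757313)
  = -0.339039 / -0.277979 ≈ 1.219657

1.220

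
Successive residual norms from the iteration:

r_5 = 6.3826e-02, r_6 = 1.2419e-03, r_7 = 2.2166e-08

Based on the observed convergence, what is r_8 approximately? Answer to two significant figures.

First estimate the order: p ≈ ln(r_7/r_6) / ln(r_6/r_5) = ln(2.2166e-08/1.2419e-03)/ln(1.2419e-03/6.3826e-02) = ln(1.78485e-05)/ln(0.0194576) ≈ 2.7754.
Then r_8 ≈ r_7·(r_7/r_6)^p = 2.2166e-08·(1.78485e-05)^2.7754 = 2.2166e-08·6.62667e-14 ≈ 1.469e-21.

1.5e-21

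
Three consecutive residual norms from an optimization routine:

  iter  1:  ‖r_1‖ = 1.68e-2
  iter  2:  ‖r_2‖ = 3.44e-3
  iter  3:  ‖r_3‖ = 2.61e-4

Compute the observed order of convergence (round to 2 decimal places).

1.63

p ≈ ln(‖r_3‖/‖r_2‖) / ln(‖r_2‖/‖r_1‖)
  = ln(2.61e-4/3.44e-3) / ln(3.44e-3/1.68e-2)
  = ln(0.0758721) / ln(0.204762)
  = -2.57871 / -1.58591 ≈ 1.62601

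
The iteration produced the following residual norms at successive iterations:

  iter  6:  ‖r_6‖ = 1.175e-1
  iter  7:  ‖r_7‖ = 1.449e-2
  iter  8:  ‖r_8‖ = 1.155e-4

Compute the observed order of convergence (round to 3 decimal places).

2.309

p ≈ ln(‖r_8‖/‖r_7‖) / ln(‖r_7‖/‖r_6‖)
  = ln(1.155e-4/1.449e-2) / ln(1.449e-2/1.175e-1)
  = ln(0.00797101) / ln(0.123319)
  = -4.831944 / -2.092981 ≈ 2.308642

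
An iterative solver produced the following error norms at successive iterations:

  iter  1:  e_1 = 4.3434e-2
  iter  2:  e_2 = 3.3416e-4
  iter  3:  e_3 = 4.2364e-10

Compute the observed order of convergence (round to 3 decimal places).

2.790

p ≈ ln(e_3/e_2) / ln(e_2/e_1)
  = ln(4.2364e-10/3.3416e-4) / ln(3.3416e-4/4.3434e-2)
  = ln(1.26778e-06) / ln(0.00769351)
  = -13.578243 / -4.867378 ≈ 2.789642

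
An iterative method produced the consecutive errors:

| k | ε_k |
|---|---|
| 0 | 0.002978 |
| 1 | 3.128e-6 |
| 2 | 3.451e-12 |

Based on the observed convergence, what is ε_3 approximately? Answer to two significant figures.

First estimate the order: p ≈ ln(ε_2/ε_1) / ln(ε_1/ε_0) = ln(3.451e-12/3.128e-6)/ln(3.128e-6/0.002978) = ln(1.10326e-06)/ln(0.00105037) ≈ 2.0000.
Then ε_3 ≈ ε_2·(ε_2/ε_1)^p = 3.451e-12·(1.10326e-06)^2.0000 = 3.451e-12·1.21718e-12 ≈ 4.2e-24.

4.2e-24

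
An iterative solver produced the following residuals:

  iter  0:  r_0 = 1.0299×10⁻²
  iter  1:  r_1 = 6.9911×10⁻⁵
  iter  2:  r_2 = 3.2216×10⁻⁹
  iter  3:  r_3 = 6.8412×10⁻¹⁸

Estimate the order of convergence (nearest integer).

2

Consecutive ratios: r_3/r_2 = 6.8412×10⁻¹⁸/3.2216×10⁻⁹ = 2.12354e-09, r_2/r_1 = 3.2216×10⁻⁹/6.9911×10⁻⁵ = 4.60814e-05.
p ≈ ln(2.12354e-09)/ln(4.60814e-05) = -19.9702/-9.9851 ≈ 2.00.
So the convergence is quadratic (order 2).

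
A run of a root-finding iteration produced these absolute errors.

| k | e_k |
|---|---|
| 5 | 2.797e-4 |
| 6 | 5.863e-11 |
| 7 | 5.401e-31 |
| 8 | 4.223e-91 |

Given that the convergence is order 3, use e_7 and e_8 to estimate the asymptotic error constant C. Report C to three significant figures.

C ≈ e_8 / e_7^3
  = 4.223e-91 / (5.401e-31)^3
  = 4.223e-91 / 1.57551e-91 ≈ 2.6804

2.68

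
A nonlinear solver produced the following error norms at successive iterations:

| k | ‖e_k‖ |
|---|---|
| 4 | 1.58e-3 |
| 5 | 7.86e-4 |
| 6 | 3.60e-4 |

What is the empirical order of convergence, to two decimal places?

1.12

p ≈ ln(‖e_6‖/‖e_5‖) / ln(‖e_5‖/‖e_4‖)
  = ln(3.60e-4/7.86e-4) / ln(7.86e-4/1.58e-3)
  = ln(0.458015) / ln(0.497468)
  = -0.78085 / -0.69822 ≈ 1.11834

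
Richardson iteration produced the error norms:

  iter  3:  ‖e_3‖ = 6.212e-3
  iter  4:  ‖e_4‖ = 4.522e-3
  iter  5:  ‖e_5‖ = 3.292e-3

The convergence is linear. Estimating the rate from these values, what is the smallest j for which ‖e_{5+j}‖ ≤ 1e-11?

Rate ρ ≈ ‖e_5‖/‖e_4‖ = 3.292e-3/4.522e-3 = 0.7280.
After j more steps, ‖e_{5+j}‖ ≈ 3.292e-3·ρ^j; need ρ^j ≤ 1e-11/3.292e-3 = 3.03767e-09.
j ≥ ln(3.03767e-09)/ln(0.7280) = -19.6122/-0.31745 = 61.780.
So 62 more iterations are needed.

62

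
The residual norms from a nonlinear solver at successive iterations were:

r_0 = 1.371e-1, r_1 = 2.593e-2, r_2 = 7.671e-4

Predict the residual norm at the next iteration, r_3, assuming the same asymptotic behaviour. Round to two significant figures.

First estimate the order: p ≈ ln(r_2/r_1) / ln(r_1/r_0) = ln(7.671e-4/2.593e-2)/ln(2.593e-2/1.371e-1) = ln(0.0295835)/ln(0.189132) ≈ 2.1140.
Then r_3 ≈ r_2·(r_2/r_1)^p = 7.671e-4·(0.0295835)^2.1140 = 7.671e-4·0.000585867 ≈ 4.494e-07.

4.5e-7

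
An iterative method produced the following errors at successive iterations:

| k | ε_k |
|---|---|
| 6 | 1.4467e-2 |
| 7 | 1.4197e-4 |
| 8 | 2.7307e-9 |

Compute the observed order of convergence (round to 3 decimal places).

p ≈ ln(ε_8/ε_7) / ln(ε_7/ε_6)
  = ln(2.7307e-9/1.4197e-4) / ln(1.4197e-4/1.4467e-2)
  = ln(1.92343e-05) / ln(0.00981337)
  = -10.858815 / -4.624010 ≈ 2.348355

2.348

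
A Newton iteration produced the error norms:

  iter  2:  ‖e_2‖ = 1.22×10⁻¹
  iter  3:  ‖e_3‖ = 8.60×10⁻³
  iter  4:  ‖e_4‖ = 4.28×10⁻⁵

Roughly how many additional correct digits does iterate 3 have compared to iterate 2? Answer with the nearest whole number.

1

Digits gained ≈ log₁₀(‖e_2‖/‖e_3‖) = log₁₀(1.22×10⁻¹/8.60×10⁻³) = log₁₀(14.186) ≈ 1.152.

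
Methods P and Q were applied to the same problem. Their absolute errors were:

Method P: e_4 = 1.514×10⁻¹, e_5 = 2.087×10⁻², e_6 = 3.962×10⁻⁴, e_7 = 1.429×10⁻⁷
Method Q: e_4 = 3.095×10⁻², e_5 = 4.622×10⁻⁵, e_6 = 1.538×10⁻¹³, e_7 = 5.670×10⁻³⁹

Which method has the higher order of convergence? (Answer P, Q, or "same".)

Method P: p ≈ ln(1.429×10⁻⁷/3.962×10⁻⁴)/ln(3.962×10⁻⁴/2.087×10⁻²) ≈ 2.00.
Method Q: p ≈ ln(5.670×10⁻³⁹/1.538×10⁻¹³)/ln(1.538×10⁻¹³/4.622×10⁻⁵) ≈ 3.00.
Method Q has the higher order (≈3.0 vs ≈2.0).

Q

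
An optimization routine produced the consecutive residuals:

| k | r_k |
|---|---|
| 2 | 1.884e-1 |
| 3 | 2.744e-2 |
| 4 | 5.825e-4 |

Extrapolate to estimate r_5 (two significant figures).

2.6e-7

First estimate the order: p ≈ ln(r_4/r_3) / ln(r_3/r_2) = ln(5.825e-4/2.744e-2)/ln(2.744e-2/1.884e-1) = ln(0.0212281)/ln(0.145648) ≈ 1.9996.
Then r_5 ≈ r_4·(r_4/r_3)^p = 5.825e-4·(0.0212281)^1.9996 = 5.825e-4·0.000451327 ≈ 2.629e-07.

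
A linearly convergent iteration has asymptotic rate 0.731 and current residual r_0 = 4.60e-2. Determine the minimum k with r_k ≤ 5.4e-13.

After k steps, r_k ≈ 4.60e-2·0.731^k.
Need 0.731^k ≤ 5.4e-13/4.60e-2 = 1.17391e-11.
k ≥ ln(1.17391e-11)/ln(0.731) = -25.1681/-0.31334 = 80.322.
Smallest integer k = 81.

81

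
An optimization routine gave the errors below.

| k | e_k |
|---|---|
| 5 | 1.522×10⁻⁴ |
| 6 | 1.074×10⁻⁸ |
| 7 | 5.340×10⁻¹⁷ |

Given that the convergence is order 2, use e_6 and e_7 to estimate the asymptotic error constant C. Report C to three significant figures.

C ≈ e_7 / e_6^2
  = 5.340×10⁻¹⁷ / (1.074×10⁻⁸)^2
  = 5.340×10⁻¹⁷ / 1.15348e-16 ≈ 0.46295

0.463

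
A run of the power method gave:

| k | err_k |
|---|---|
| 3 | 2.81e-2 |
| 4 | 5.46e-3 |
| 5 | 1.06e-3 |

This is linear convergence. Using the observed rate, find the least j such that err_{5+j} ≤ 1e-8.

8

Rate ρ ≈ err_5/err_4 = 1.06e-3/5.46e-3 = 0.1941.
After j more steps, err_{5+j} ≈ 1.06e-3·ρ^j; need ρ^j ≤ 1e-8/1.06e-3 = 9.43396e-06.
j ≥ ln(9.43396e-06)/ln(0.1941) = -11.5712/-1.63938 = 7.058.
So 8 more iterations are needed.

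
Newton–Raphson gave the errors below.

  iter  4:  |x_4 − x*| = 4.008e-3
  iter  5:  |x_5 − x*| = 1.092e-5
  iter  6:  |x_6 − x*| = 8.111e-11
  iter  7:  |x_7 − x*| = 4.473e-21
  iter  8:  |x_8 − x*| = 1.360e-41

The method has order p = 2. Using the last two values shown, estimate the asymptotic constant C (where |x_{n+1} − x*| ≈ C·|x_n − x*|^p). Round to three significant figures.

C ≈ |x_8 − x*| / |x_7 − x*|^2
  = 1.360e-41 / (4.473e-21)^2
  = 1.360e-41 / 2.00077e-41 ≈ 0.67974

0.680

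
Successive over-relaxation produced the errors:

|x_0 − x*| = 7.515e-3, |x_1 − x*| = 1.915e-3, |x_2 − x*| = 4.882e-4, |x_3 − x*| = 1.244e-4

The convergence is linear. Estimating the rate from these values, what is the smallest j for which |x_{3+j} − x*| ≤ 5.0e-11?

11

Rate ρ ≈ |x_3 − x*|/|x_2 − x*| = 1.244e-4/4.882e-4 = 0.2548.
After j more steps, |x_{3+j} − x*| ≈ 1.244e-4·ρ^j; need ρ^j ≤ 5.0e-11/1.244e-4 = 4.01929e-07.
j ≥ ln(4.01929e-07)/ln(0.2548) = -14.7270/-1.36728 = 10.771.
So 11 more iterations are needed.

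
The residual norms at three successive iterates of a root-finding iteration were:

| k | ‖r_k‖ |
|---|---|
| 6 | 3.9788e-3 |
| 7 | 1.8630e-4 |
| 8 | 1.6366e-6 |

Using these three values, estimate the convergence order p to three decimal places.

p ≈ ln(‖r_8‖/‖r_7‖) / ln(‖r_7‖/‖r_6‖)
  = ln(1.6366e-6/1.8630e-4) / ln(1.8630e-4/3.9788e-3)
  = ln(0.00878476) / ln(0.0468232)
  = -4.734737 / -3.061376 ≈ 1.546604

1.547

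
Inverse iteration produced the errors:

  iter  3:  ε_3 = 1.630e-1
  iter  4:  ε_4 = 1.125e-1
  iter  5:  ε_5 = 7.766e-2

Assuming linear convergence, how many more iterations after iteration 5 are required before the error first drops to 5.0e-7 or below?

33

Rate ρ ≈ ε_5/ε_4 = 7.766e-2/1.125e-1 = 0.6903.
After j more steps, ε_{5+j} ≈ 7.766e-2·ρ^j; need ρ^j ≤ 5.0e-7/7.766e-2 = 6.43832e-06.
j ≥ ln(6.43832e-06)/ln(0.6903) = -11.9532/-0.37063 = 32.251.
So 33 more iterations are needed.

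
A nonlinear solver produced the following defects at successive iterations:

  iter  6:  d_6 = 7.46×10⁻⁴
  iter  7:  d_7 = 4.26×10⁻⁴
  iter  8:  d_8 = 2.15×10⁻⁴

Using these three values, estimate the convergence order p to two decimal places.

p ≈ ln(d_8/d_7) / ln(d_7/d_6)
  = ln(2.15×10⁻⁴/4.26×10⁻⁴) / ln(4.26×10⁻⁴/7.46×10⁻⁴)
  = ln(0.504695) / ln(0.571046)
  = -0.68380 / -0.56029 ≈ 1.22044

1.22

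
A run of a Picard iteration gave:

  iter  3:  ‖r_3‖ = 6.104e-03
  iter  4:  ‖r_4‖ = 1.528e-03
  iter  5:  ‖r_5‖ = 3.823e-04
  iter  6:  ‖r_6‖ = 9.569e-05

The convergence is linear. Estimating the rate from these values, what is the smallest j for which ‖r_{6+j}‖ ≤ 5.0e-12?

Rate ρ ≈ ‖r_6‖/‖r_5‖ = 9.569e-05/3.823e-04 = 0.2503.
After j more steps, ‖r_{6+j}‖ ≈ 9.569e-05·ρ^j; need ρ^j ≤ 5.0e-12/9.569e-05 = 5.22521e-08.
j ≥ ln(5.22521e-08)/ln(0.2503) = -16.7672/-1.38510 = 12.105.
So 13 more iterations are needed.

13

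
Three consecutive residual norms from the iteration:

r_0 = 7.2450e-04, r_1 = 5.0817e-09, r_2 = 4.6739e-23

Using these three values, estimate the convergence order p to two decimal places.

p ≈ ln(r_2/r_1) / ln(r_1/r_0)
  = ln(4.6739e-23/5.0817e-09) / ln(5.0817e-09/7.2450e-04)
  = ln(9.19751e-15) / ln(7.01408e-06)
  = -32.31984 / -11.86759 ≈ 2.72337

2.72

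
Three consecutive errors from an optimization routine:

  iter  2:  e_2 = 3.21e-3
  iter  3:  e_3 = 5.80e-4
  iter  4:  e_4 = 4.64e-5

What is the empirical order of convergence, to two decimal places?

1.48

p ≈ ln(e_4/e_3) / ln(e_3/e_2)
  = ln(4.64e-5/5.80e-4) / ln(5.80e-4/3.21e-3)
  = ln(0.08) / ln(0.180685)
  = -2.52573 / -1.71100 ≈ 1.47617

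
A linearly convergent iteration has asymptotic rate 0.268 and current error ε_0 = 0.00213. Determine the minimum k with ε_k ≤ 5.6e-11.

14

After k steps, ε_k ≈ 0.00213·0.268^k.
Need 0.268^k ≤ 5.6e-11/0.00213 = 2.62911e-08.
k ≥ ln(2.62911e-08)/ln(0.268) = -17.4540/-1.31677 = 13.255.
Smallest integer k = 14.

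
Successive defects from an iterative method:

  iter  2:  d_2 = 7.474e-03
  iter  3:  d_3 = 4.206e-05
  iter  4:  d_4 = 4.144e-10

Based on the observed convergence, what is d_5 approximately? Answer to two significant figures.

First estimate the order: p ≈ ln(d_4/d_3) / ln(d_3/d_2) = ln(4.144e-10/4.206e-05)/ln(4.206e-05/7.474e-03) = ln(9.85259e-06)/ln(0.00562751) ≈ 2.2254.
Then d_5 ≈ d_4·(d_4/d_3)^p = 4.144e-10·(9.85259e-06)^2.2254 = 4.144e-10·7.22183e-12 ≈ 2.993e-21.

3.0e-21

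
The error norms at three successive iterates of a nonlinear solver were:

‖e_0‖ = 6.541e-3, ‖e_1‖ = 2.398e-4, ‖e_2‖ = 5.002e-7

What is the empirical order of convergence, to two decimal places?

1.87

p ≈ ln(‖e_2‖/‖e_1‖) / ln(‖e_1‖/‖e_0‖)
  = ln(5.002e-7/2.398e-4) / ln(2.398e-4/6.541e-3)
  = ln(0.0020859) / ln(0.0366611)
  = -6.17255 / -3.30604 ≈ 1.86705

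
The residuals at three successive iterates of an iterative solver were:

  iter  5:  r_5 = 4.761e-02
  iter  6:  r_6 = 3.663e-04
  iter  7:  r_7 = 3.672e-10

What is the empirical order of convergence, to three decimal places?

p ≈ ln(r_7/r_6) / ln(r_6/r_5)
  = ln(3.672e-10/3.663e-04) / ln(3.663e-04/4.761e-02)
  = ln(1.00246e-06) / ln(0.00769376)
  = -13.813054 / -4.867346 ≈ 2.837903

2.838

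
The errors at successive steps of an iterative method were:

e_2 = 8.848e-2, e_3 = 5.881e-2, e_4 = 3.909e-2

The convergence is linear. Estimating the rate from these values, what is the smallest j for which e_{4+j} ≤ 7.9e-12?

Rate ρ ≈ e_4/e_3 = 3.909e-2/5.881e-2 = 0.6647.
After j more steps, e_{4+j} ≈ 3.909e-2·ρ^j; need ρ^j ≤ 7.9e-12/3.909e-2 = 2.02098e-10.
j ≥ ln(2.02098e-10)/ln(0.6647) = -22.3223/-0.40842 = 54.655.
So 55 more iterations are needed.

55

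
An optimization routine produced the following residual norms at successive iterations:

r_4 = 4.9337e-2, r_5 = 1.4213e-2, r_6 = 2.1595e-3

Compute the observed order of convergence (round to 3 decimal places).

1.514

p ≈ ln(r_6/r_5) / ln(r_5/r_4)
  = ln(2.1595e-3/1.4213e-2) / ln(1.4213e-2/4.9337e-2)
  = ln(0.151938) / ln(0.28808)
  = -1.884283 / -1.244517 ≈ 1.514068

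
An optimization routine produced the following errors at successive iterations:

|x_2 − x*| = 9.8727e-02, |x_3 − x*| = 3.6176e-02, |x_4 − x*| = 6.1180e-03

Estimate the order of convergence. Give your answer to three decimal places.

1.770

p ≈ ln(|x_4 − x*|/|x_3 − x*|) / ln(|x_3 − x*|/|x_2 − x*|)
  = ln(6.1180e-03/3.6176e-02) / ln(3.6176e-02/9.8727e-02)
  = ln(0.169118) / ln(0.366425)
  = -1.777159 / -1.003961 ≈ 1.770147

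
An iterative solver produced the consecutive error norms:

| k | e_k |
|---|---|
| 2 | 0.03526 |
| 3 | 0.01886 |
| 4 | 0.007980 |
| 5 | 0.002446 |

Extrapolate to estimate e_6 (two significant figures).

First estimate the order: p ≈ ln(e_5/e_4) / ln(e_4/e_3) = ln(0.002446/0.007980)/ln(0.007980/0.01886) = ln(0.306516)/ln(0.423118) ≈ 1.3748.
Then e_6 ≈ e_5·(e_5/e_4)^p = 0.002446·(0.306516)^1.3748 = 0.002446·0.196778 ≈ 0.0004813.

4.8e-4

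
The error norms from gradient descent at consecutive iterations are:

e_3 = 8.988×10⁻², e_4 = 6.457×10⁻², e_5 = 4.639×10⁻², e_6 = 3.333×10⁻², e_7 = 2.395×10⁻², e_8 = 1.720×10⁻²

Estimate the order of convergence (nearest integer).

1

Consecutive ratios: e_8/e_7 = 1.720×10⁻²/2.395×10⁻² = 0.718163, e_7/e_6 = 2.395×10⁻²/3.333×10⁻² = 0.718572.
p ≈ ln(0.718163)/ln(0.718572) = -0.3311/-0.3305 ≈ 1.00.
So the convergence is linear (order 1).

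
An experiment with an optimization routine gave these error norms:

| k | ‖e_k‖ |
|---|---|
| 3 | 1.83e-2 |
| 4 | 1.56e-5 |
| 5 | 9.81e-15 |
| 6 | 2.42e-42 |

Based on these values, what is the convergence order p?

Consecutive ratios: ‖e_6‖/‖e_5‖ = 2.42e-42/9.81e-15 = 2.46687e-28, ‖e_5‖/‖e_4‖ = 9.81e-15/1.56e-5 = 6.28846e-10.
p ≈ ln(2.46687e-28)/ln(6.28846e-10) = -63.5694/-21.1871 ≈ 3.00.
So the convergence is cubic (order 3).

3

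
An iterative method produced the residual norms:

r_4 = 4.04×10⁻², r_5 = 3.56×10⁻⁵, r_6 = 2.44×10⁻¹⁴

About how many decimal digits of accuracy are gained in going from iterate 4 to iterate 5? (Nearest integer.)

3

Digits gained ≈ log₁₀(r_4/r_5) = log₁₀(4.04×10⁻²/3.56×10⁻⁵) = log₁₀(1134.83) ≈ 3.055.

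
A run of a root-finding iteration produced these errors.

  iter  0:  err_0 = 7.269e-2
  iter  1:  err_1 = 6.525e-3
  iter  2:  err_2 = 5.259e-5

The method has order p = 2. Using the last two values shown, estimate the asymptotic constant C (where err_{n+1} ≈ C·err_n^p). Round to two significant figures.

C ≈ err_2 / err_1^2
  = 5.259e-5 / (6.525e-3)^2
  = 5.259e-5 / 4.25756e-05 ≈ 1.2352

1.2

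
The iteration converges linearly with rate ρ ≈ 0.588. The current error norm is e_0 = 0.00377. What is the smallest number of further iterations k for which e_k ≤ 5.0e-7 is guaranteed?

17

After k steps, e_k ≈ 0.00377·0.588^k.
Need 0.588^k ≤ 5.0e-7/0.00377 = 0.000132626.
k ≥ ln(0.000132626)/ln(0.588) = -8.9280/-0.53103 = 16.813.
Smallest integer k = 17.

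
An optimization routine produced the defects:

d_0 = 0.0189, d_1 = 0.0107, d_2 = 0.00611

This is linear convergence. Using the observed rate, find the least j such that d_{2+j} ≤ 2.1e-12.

39

Rate ρ ≈ d_2/d_1 = 0.00611/0.0107 = 0.5710.
After j more steps, d_{2+j} ≈ 0.00611·ρ^j; need ρ^j ≤ 2.1e-12/0.00611 = 3.43699e-10.
j ≥ ln(3.43699e-10)/ln(0.5710) = -21.7913/-0.56037 = 38.887.
So 39 more iterations are needed.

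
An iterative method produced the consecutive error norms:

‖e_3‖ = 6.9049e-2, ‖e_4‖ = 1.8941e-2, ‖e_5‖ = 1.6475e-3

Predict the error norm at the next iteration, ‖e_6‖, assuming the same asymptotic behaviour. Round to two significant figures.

1.6e-5

First estimate the order: p ≈ ln(‖e_5‖/‖e_4‖) / ln(‖e_4‖/‖e_3‖) = ln(1.6475e-3/1.8941e-2)/ln(1.8941e-2/6.9049e-2) = ln(0.0869806)/ln(0.274312) ≈ 1.8880.
Then ‖e_6‖ ≈ ‖e_5‖·(‖e_5‖/‖e_4‖)^p = 1.6475e-3·(0.0869806)^1.8880 = 1.6475e-3·0.00994557 ≈ 1.639e-05.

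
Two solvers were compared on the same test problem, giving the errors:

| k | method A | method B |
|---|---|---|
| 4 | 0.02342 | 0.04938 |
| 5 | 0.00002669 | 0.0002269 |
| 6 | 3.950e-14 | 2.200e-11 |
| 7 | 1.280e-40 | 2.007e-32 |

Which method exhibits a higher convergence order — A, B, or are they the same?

same

Method A: p ≈ ln(1.280e-40/3.950e-14)/ln(3.950e-14/0.00002669) ≈ 3.00.
Method B: p ≈ ln(2.007e-32/2.200e-11)/ln(2.200e-11/0.0002269) ≈ 3.00.
Both orders ≈ 3.0 — effectively the same.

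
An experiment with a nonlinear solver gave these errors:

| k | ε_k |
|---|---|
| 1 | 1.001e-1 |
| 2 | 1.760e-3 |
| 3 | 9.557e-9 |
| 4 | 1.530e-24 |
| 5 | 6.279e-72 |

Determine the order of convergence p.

Consecutive ratios: ε_5/ε_4 = 6.279e-72/1.530e-24 = 4.10392e-48, ε_4/ε_3 = 1.530e-24/9.557e-9 = 1.60092e-16.
p ≈ ln(4.10392e-48)/ln(1.60092e-16) = -109.1121/-36.3708 ≈ 3.00.
So the convergence is cubic (order 3).

3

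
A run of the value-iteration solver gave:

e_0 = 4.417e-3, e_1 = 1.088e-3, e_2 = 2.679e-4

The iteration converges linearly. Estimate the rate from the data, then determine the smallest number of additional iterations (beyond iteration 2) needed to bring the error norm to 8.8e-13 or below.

Rate ρ ≈ e_2/e_1 = 2.679e-4/1.088e-3 = 0.2462.
After j more steps, e_{2+j} ≈ 2.679e-4·ρ^j; need ρ^j ≤ 8.8e-13/2.679e-4 = 3.28481e-09.
j ≥ ln(3.28481e-09)/ln(0.2462) = -19.5340/-1.40161 = 13.937.
So 14 more iterations are needed.

14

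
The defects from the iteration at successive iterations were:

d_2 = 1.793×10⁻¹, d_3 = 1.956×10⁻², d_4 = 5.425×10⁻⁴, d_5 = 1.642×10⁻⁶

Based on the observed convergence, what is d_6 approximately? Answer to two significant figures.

First estimate the order: p ≈ ln(d_5/d_4) / ln(d_4/d_3) = ln(1.642×10⁻⁶/5.425×10⁻⁴)/ln(5.425×10⁻⁴/1.956×10⁻²) = ln(0.00302673)/ln(0.0277352) ≈ 1.6179.
Then d_6 ≈ d_5·(d_5/d_4)^p = 1.642×10⁻⁶·(0.00302673)^1.6179 = 1.642×10⁻⁶·8.40364e-05 ≈ 1.38e-10.

1.4e-10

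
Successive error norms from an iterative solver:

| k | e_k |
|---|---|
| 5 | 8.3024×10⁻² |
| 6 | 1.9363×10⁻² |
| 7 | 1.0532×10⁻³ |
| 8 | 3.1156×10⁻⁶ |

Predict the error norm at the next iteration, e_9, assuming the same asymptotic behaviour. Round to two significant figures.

First estimate the order: p ≈ ln(e_8/e_7) / ln(e_7/e_6) = ln(3.1156×10⁻⁶/1.0532×10⁻³)/ln(1.0532×10⁻³/1.9363×10⁻²) = ln(0.00295822)/ln(0.0543924) ≈ 2.0000.
Then e_9 ≈ e_8·(e_8/e_7)^p = 3.1156×10⁻⁶·(0.00295822)^2.0000 = 3.1156×10⁻⁶·8.75107e-06 ≈ 2.726e-11.

2.7e-11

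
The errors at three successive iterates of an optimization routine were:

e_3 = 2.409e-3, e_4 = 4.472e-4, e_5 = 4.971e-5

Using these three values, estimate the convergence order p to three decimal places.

p ≈ ln(e_5/e_4) / ln(e_4/e_3)
  = ln(4.971e-5/4.472e-4) / ln(4.472e-4/2.409e-3)
  = ln(0.111158) / ln(0.185637)
  = -2.196803 / -1.683962 ≈ 1.304544

1.305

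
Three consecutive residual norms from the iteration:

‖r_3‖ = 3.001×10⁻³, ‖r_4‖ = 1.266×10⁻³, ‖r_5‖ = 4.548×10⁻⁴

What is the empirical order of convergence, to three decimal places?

p ≈ ln(‖r_5‖/‖r_4‖) / ln(‖r_4‖/‖r_3‖)
  = ln(4.548×10⁻⁴/1.266×10⁻³) / ln(1.266×10⁻³/3.001×10⁻³)
  = ln(0.359242) / ln(0.421859)
  = -1.023759 / -0.863084 ≈ 1.186164

1.186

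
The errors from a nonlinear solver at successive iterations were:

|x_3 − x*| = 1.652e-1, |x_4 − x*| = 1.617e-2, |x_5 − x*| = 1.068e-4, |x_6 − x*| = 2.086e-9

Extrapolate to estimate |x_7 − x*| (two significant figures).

1.4e-19

First estimate the order: p ≈ ln(|x_6 − x*|/|x_5 − x*|) / ln(|x_5 − x*|/|x_4 − x*|) = ln(2.086e-9/1.068e-4)/ln(1.068e-4/1.617e-2) = ln(1.95318e-05)/ln(0.00660482) ≈ 2.1601.
Then |x_7 − x*| ≈ |x_6 − x*|·(|x_6 − x*|/|x_5 − x*|)^p = 2.086e-9·(1.95318e-05)^2.1601 = 2.086e-9·6.72252e-11 ≈ 1.402e-19.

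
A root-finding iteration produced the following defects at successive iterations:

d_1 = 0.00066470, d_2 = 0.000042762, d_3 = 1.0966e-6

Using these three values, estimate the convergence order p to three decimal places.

p ≈ ln(d_3/d_2) / ln(d_2/d_1)
  = ln(1.0966e-6/0.000042762) / ln(0.000042762/0.00066470)
  = ln(0.0256443) / ln(0.0643328)
  = -3.663434 / -2.743686 ≈ 1.335223

1.335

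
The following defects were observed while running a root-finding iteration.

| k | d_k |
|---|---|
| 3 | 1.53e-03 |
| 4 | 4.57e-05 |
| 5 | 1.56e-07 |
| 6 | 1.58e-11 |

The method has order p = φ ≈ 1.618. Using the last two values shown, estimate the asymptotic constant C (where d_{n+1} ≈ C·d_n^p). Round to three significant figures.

1.63

C ≈ d_6 / d_5^1.618
  = 1.58e-11 / (1.56e-07)^1.618
  = 1.58e-11 / 9.69339e-12 ≈ 1.63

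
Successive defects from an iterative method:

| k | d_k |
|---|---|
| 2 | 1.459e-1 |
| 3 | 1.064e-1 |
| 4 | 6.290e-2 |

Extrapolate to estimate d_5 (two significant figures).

2.6e-2

First estimate the order: p ≈ ln(d_4/d_3) / ln(d_3/d_2) = ln(6.290e-2/1.064e-1)/ln(1.064e-1/1.459e-1) = ln(0.591165)/ln(0.729267) ≈ 1.6650.
Then d_5 ≈ d_4·(d_4/d_3)^p = 6.290e-2·(0.591165)^1.6650 = 6.290e-2·0.416769 ≈ 0.02621.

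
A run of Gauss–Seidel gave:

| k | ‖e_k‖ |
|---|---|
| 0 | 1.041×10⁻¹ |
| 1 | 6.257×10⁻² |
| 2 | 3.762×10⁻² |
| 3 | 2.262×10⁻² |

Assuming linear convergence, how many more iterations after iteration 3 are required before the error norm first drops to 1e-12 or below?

47

Rate ρ ≈ ‖e_3‖/‖e_2‖ = 2.262×10⁻²/3.762×10⁻² = 0.6013.
After j more steps, ‖e_{3+j}‖ ≈ 2.262×10⁻²·ρ^j; need ρ^j ≤ 1e-12/2.262×10⁻² = 4.42087e-11.
j ≥ ln(4.42087e-11)/ln(0.6013) = -23.8421/-0.50866 = 46.872.
So 47 more iterations are needed.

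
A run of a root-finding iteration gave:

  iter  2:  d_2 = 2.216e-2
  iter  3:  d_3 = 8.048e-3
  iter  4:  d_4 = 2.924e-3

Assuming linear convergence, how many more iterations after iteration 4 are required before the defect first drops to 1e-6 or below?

Rate ρ ≈ d_4/d_3 = 2.924e-3/8.048e-3 = 0.3633.
After j more steps, d_{4+j} ≈ 2.924e-3·ρ^j; need ρ^j ≤ 1e-6/2.924e-3 = 0.000341997.
j ≥ ln(0.000341997)/ln(0.3633) = -7.9807/-1.01253 = 7.882.
So 8 more iterations are needed.

8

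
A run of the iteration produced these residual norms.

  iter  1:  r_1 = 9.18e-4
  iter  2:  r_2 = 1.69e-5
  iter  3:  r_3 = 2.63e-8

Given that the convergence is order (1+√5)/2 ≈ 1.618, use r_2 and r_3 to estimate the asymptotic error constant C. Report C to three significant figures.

1.38

C ≈ r_3 / r_2^1.618
  = 2.63e-8 / (1.69e-5)^1.618
  = 2.63e-8 / 1.89986e-08 ≈ 1.3843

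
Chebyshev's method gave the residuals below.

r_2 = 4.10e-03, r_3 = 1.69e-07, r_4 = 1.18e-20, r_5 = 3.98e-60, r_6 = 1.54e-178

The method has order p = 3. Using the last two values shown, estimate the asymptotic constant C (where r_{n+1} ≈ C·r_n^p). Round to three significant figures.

2.44

C ≈ r_6 / r_5^3
  = 1.54e-178 / (3.98e-60)^3
  = 1.54e-178 / 6.30448e-179 ≈ 2.4427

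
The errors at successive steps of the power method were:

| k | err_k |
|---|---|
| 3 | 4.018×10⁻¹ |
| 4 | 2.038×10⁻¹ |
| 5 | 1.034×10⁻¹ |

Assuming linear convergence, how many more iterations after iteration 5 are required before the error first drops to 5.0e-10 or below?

29

Rate ρ ≈ err_5/err_4 = 1.034×10⁻¹/2.038×10⁻¹ = 0.5074.
After j more steps, err_{5+j} ≈ 1.034×10⁻¹·ρ^j; need ρ^j ≤ 5.0e-10/1.034×10⁻¹ = 4.83559e-09.
j ≥ ln(4.83559e-09)/ln(0.5074) = -19.1473/-0.67846 = 28.222.
So 29 more iterations are needed.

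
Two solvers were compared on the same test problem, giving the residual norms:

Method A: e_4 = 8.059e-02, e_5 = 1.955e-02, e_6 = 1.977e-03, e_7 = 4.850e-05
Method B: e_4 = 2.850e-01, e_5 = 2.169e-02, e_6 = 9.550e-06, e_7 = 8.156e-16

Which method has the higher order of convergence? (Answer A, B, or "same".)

B

Method A: p ≈ ln(4.850e-05/1.977e-03)/ln(1.977e-03/1.955e-02) ≈ 1.62.
Method B: p ≈ ln(8.156e-16/9.550e-06)/ln(9.550e-06/2.169e-02) ≈ 3.00.
Method B has the higher order (≈3.0 vs ≈1.6).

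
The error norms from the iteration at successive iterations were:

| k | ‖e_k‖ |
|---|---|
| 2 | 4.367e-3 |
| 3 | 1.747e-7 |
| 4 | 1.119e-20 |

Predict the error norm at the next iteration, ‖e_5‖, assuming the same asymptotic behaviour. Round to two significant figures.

2.9e-60

First estimate the order: p ≈ ln(‖e_4‖/‖e_3‖) / ln(‖e_3‖/‖e_2‖) = ln(1.119e-20/1.747e-7)/ln(1.747e-7/4.367e-3) = ln(6.40527e-14)/ln(4.00046e-05) ≈ 3.0000.
Then ‖e_5‖ ≈ ‖e_4‖·(‖e_4‖/‖e_3‖)^p = 1.119e-20·(6.40527e-14)^3.0000 = 1.119e-20·2.62792e-40 ≈ 2.941e-60.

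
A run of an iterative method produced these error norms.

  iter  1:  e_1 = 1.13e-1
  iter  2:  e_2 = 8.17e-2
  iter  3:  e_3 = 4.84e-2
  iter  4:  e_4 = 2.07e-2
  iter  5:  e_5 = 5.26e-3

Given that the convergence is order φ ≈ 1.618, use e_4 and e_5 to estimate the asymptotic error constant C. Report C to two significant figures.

2.8

C ≈ e_5 / e_4^1.618
  = 5.26e-3 / (2.07e-2)^1.618
  = 5.26e-3 / 0.00188469 ≈ 2.7909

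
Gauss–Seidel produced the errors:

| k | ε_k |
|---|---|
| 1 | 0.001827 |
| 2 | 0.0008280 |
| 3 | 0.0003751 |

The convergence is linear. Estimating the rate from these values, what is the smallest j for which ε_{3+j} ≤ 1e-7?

11

Rate ρ ≈ ε_3/ε_2 = 0.0003751/0.0008280 = 0.4530.
After j more steps, ε_{3+j} ≈ 0.0003751·ρ^j; need ρ^j ≤ 1e-7/0.0003751 = 0.000266596.
j ≥ ln(0.000266596)/ln(0.4530) = -8.2298/-0.79186 = 10.393.
So 11 more iterations are needed.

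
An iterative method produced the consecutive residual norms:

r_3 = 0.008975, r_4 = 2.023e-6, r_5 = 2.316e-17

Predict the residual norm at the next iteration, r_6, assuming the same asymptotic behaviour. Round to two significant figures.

First estimate the order: p ≈ ln(r_5/r_4) / ln(r_4/r_3) = ln(2.316e-17/2.023e-6)/ln(2.023e-6/0.008975) = ln(1.14483e-11)/ln(0.000225404) ≈ 3.0000.
Then r_6 ≈ r_5·(r_5/r_4)^p = 2.316e-17·(1.14483e-11)^3.0000 = 2.316e-17·1.50046e-33 ≈ 3.475e-50.

3.5e-50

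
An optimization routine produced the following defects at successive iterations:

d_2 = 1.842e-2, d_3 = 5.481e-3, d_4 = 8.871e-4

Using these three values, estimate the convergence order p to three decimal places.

p ≈ ln(d_4/d_3) / ln(d_3/d_2)
  = ln(8.871e-4/5.481e-3) / ln(5.481e-3/1.842e-2)
  = ln(0.16185) / ln(0.297557)
  = -1.821085 / -1.212149 ≈ 1.502361

1.502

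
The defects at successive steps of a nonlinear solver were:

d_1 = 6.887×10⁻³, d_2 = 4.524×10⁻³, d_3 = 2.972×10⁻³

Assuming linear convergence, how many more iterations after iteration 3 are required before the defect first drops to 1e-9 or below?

36

Rate ρ ≈ d_3/d_2 = 2.972×10⁻³/4.524×10⁻³ = 0.6569.
After j more steps, d_{3+j} ≈ 2.972×10⁻³·ρ^j; need ρ^j ≤ 1e-9/2.972×10⁻³ = 3.36474e-07.
j ≥ ln(3.36474e-07)/ln(0.6569) = -14.9047/-0.42022 = 35.469.
So 36 more iterations are needed.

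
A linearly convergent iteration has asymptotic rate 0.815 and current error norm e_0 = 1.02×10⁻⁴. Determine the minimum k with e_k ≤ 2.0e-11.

76

After k steps, e_k ≈ 1.02×10⁻⁴·0.815^k.
Need 0.815^k ≤ 2.0e-11/1.02×10⁻⁴ = 1.96078e-07.
k ≥ ln(1.96078e-07)/ln(0.815) = -15.4448/-0.20457 = 75.499.
Smallest integer k = 76.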